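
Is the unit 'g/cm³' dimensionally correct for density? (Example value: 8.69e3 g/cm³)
Yes

density has SI base units: kg / m^3
g/cm³ reduces to the same SI base units, so it is a valid unit for density.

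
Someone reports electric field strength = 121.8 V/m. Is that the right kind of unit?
Yes

electric field strength has SI base units: kg * m / (A * s^3)
V/m reduces to the same SI base units, so it is a valid unit for electric field strength.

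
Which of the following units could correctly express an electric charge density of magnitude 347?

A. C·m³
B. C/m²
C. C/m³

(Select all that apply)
C

electric charge density has SI base units: A * s / m^3

Checking each option against A * s / m^3:
  A. C·m³: ✗ does not match
  B. C/m²: ✗ does not match
  C. C/m³: ✓ matches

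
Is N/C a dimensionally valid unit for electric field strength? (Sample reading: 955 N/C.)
Yes

electric field strength has SI base units: kg * m / (A * s^3)
N/C reduces to the same SI base units, so it is a valid unit for electric field strength.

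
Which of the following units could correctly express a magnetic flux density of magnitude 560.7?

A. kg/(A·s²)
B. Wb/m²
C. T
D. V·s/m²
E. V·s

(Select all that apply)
A, B, C, D

magnetic flux density has SI base units: kg / (A * s^2)

Checking each option against kg / (A * s^2):
  A. kg/(A·s²): ✓ matches
  B. Wb/m²: ✓ matches
  C. T: ✓ matches
  D. V·s/m²: ✓ matches
  E. V·s: ✗ does not match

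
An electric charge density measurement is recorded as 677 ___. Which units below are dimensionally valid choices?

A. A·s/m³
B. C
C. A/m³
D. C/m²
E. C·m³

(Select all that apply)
A

electric charge density has SI base units: A * s / m^3

Checking each option against A * s / m^3:
  A. A·s/m³: ✓ matches
  B. C: ✗ does not match
  C. A/m³: ✗ does not match
  D. C/m²: ✗ does not match
  E. C·m³: ✗ does not match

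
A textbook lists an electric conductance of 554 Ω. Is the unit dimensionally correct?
No

electric conductance has SI base units: A^2 * s^3 / (kg * m^2)
Ω does NOT reduce to A^2 * s^3 / (kg * m^2); a valid unit for electric conductance would be e.g. S.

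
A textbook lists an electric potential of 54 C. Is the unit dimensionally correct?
No

electric potential has SI base units: kg * m^2 / (A * s^3)
C does NOT reduce to kg * m^2 / (A * s^3); a valid unit for electric potential would be e.g. V.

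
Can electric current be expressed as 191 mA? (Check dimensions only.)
Yes

electric current has SI base units: A
mA reduces to the same SI base units, so it is a valid unit for electric current.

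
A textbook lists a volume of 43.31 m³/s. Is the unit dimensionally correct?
No

volume has SI base units: m^3
m³/s does NOT reduce to m^3; a valid unit for volume would be e.g. m³.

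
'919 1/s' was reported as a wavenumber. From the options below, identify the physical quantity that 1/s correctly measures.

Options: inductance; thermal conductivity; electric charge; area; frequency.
frequency

wavenumber should have units dimensionally equivalent to 1 / m (e.g. 1/m).
The given unit '1/s' reduces to 1 / s. Of the listed options, that is the dimensionality of frequency.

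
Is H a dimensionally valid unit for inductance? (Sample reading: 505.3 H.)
Yes

inductance has SI base units: kg * m^2 / (A^2 * s^2)
H reduces to the same SI base units, so it is a valid unit for inductance.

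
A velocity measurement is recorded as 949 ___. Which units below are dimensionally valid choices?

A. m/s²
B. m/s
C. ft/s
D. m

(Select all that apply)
B, C

velocity has SI base units: m / s

Checking each option against m / s:
  A. m/s²: ✗ does not match
  B. m/s: ✓ matches
  C. ft/s: ✓ matches
  D. m: ✗ does not match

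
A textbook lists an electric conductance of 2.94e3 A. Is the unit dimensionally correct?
No

electric conductance has SI base units: A^2 * s^3 / (kg * m^2)
A does NOT reduce to A^2 * s^3 / (kg * m^2); a valid unit for electric conductance would be e.g. S.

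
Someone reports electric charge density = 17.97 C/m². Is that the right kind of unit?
No

electric charge density has SI base units: A * s / m^3
C/m² does NOT reduce to A * s / m^3; a valid unit for electric charge density would be e.g. C/m³.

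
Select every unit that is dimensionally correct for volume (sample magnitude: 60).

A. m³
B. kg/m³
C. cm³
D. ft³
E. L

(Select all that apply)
A, C, D, E

volume has SI base units: m^3

Checking each option against m^3:
  A. m³: ✓ matches
  B. kg/m³: ✗ does not match
  C. cm³: ✓ matches
  D. ft³: ✓ matches
  E. L: ✓ matches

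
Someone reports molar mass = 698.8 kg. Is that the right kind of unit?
No

molar mass has SI base units: kg / mol
kg does NOT reduce to kg / mol; a valid unit for molar mass would be e.g. kg/mol.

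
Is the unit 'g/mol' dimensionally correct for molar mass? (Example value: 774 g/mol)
Yes

molar mass has SI base units: kg / mol
g/mol reduces to the same SI base units, so it is a valid unit for molar mass.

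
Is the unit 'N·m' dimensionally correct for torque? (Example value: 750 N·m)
Yes

torque has SI base units: kg * m^2 / s^2
N·m reduces to the same SI base units, so it is a valid unit for torque.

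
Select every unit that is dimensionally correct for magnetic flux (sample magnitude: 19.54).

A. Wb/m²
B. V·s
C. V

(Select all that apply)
B

magnetic flux has SI base units: kg * m^2 / (A * s^2)

Checking each option against kg * m^2 / (A * s^2):
  A. Wb/m²: ✗ does not match
  B. V·s: ✓ matches
  C. V: ✗ does not match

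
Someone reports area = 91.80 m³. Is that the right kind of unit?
No

area has SI base units: m^2
m³ does NOT reduce to m^2; a valid unit for area would be e.g. m².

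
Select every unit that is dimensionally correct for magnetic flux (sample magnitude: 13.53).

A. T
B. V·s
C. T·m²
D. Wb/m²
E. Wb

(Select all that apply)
B, C, E

magnetic flux has SI base units: kg * m^2 / (A * s^2)

Checking each option against kg * m^2 / (A * s^2):
  A. T: ✗ does not match
  B. V·s: ✓ matches
  C. T·m²: ✓ matches
  D. Wb/m²: ✗ does not match
  E. Wb: ✓ matches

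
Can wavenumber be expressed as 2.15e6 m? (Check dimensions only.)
No

wavenumber has SI base units: 1 / m
m does NOT reduce to 1 / m; a valid unit for wavenumber would be e.g. 1/m.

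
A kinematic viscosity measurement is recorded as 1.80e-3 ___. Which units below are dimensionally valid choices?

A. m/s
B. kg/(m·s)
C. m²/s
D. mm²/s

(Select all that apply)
C, D

kinematic viscosity has SI base units: m^2 / s

Checking each option against m^2 / s:
  A. m/s: ✗ does not match
  B. kg/(m·s): ✗ does not match
  C. m²/s: ✓ matches
  D. mm²/s: ✓ matches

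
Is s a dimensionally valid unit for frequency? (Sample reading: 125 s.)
No

frequency has SI base units: 1 / s
s does NOT reduce to 1 / s; a valid unit for frequency would be e.g. Hz.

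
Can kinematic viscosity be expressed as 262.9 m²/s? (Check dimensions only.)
Yes

kinematic viscosity has SI base units: m^2 / s
m²/s reduces to the same SI base units, so it is a valid unit for kinematic viscosity.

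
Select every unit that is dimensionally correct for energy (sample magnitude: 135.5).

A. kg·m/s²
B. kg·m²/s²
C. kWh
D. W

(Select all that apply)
B, C

energy has SI base units: kg * m^2 / s^2

Checking each option against kg * m^2 / s^2:
  A. kg·m/s²: ✗ does not match
  B. kg·m²/s²: ✓ matches
  C. kWh: ✓ matches
  D. W: ✗ does not match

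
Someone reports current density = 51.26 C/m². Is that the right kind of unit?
No

current density has SI base units: A / m^2
C/m² does NOT reduce to A / m^2; a valid unit for current density would be e.g. A/m².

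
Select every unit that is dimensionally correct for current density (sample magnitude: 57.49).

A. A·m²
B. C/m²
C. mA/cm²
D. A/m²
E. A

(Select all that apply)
C, D

current density has SI base units: A / m^2

Checking each option against A / m^2:
  A. A·m²: ✗ does not match
  B. C/m²: ✗ does not match
  C. mA/cm²: ✓ matches
  D. A/m²: ✓ matches
  E. A: ✗ does not match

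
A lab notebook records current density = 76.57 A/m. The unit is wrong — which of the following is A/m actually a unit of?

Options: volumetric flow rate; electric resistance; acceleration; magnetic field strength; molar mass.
magnetic field strength

current density should have units dimensionally equivalent to A / m^2 (e.g. A/m²).
The given unit 'A/m' reduces to A / m. Of the listed options, that is the dimensionality of magnetic field strength.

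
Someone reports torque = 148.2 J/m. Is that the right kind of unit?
No

torque has SI base units: kg * m^2 / s^2
J/m does NOT reduce to kg * m^2 / s^2; a valid unit for torque would be e.g. N·m.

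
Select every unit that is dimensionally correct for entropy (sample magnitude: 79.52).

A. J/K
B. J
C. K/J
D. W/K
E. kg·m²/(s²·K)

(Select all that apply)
A, E

entropy has SI base units: kg * m^2 / (s^2 * K)

Checking each option against kg * m^2 / (s^2 * K):
  A. J/K: ✓ matches
  B. J: ✗ does not match
  C. K/J: ✗ does not match
  D. W/K: ✗ does not match
  E. kg·m²/(s²·K): ✓ matches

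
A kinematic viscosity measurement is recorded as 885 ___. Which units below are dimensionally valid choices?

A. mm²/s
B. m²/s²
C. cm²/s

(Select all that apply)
A, C

kinematic viscosity has SI base units: m^2 / s

Checking each option against m^2 / s:
  A. mm²/s: ✓ matches
  B. m²/s²: ✗ does not match
  C. cm²/s: ✓ matches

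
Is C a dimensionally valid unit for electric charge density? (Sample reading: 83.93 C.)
No

electric charge density has SI base units: A * s / m^3
C does NOT reduce to A * s / m^3; a valid unit for electric charge density would be e.g. C/m³.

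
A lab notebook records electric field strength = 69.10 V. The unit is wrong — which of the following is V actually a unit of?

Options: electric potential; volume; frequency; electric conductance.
electric potential

electric field strength should have units dimensionally equivalent to kg * m / (A * s^3) (e.g. V/m).
The given unit 'V' reduces to kg * m^2 / (A * s^3). Of the listed options, that is the dimensionality of electric potential.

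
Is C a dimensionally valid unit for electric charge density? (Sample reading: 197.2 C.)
No

electric charge density has SI base units: A * s / m^3
C does NOT reduce to A * s / m^3; a valid unit for electric charge density would be e.g. C/m³.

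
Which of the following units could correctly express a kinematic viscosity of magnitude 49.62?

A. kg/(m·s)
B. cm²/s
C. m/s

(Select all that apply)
B

kinematic viscosity has SI base units: m^2 / s

Checking each option against m^2 / s:
  A. kg/(m·s): ✗ does not match
  B. cm²/s: ✓ matches
  C. m/s: ✗ does not match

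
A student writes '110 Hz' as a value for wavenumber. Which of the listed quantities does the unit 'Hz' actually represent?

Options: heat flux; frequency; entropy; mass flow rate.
frequency

wavenumber should have units dimensionally equivalent to 1 / m (e.g. 1/m).
The given unit 'Hz' reduces to 1 / s. Of the listed options, that is the dimensionality of frequency.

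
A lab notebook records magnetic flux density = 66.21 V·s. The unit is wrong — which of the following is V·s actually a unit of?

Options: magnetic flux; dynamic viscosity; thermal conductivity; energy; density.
magnetic flux

magnetic flux density should have units dimensionally equivalent to kg / (A * s^2) (e.g. T).
The given unit 'V·s' reduces to kg * m^2 / (A * s^2). Of the listed options, that is the dimensionality of magnetic flux.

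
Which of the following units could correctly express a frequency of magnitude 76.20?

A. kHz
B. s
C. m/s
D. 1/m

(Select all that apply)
A

frequency has SI base units: 1 / s

Checking each option against 1 / s:
  A. kHz: ✓ matches
  B. s: ✗ does not match
  C. m/s: ✗ does not match
  D. 1/m: ✗ does not match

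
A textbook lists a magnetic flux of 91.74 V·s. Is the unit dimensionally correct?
Yes

magnetic flux has SI base units: kg * m^2 / (A * s^2)
V·s reduces to the same SI base units, so it is a valid unit for magnetic flux.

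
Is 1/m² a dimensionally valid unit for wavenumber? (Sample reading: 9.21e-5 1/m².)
No

wavenumber has SI base units: 1 / m
1/m² does NOT reduce to 1 / m; a valid unit for wavenumber would be e.g. 1/m.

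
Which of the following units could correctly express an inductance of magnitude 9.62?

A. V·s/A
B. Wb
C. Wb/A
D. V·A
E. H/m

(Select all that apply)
A, C

inductance has SI base units: kg * m^2 / (A^2 * s^2)

Checking each option against kg * m^2 / (A^2 * s^2):
  A. V·s/A: ✓ matches
  B. Wb: ✗ does not match
  C. Wb/A: ✓ matches
  D. V·A: ✗ does not match
  E. H/m: ✗ does not match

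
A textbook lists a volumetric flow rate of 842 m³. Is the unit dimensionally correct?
No

volumetric flow rate has SI base units: m^3 / s
m³ does NOT reduce to m^3 / s; a valid unit for volumetric flow rate would be e.g. m³/s.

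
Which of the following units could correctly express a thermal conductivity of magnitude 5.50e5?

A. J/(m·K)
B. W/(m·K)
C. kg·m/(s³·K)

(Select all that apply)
B, C

thermal conductivity has SI base units: kg * m / (s^3 * K)

Checking each option against kg * m / (s^3 * K):
  A. J/(m·K): ✗ does not match
  B. W/(m·K): ✓ matches
  C. kg·m/(s³·K): ✓ matches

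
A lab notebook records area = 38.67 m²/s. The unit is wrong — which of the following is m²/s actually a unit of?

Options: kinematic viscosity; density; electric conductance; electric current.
kinematic viscosity

area should have units dimensionally equivalent to m^2 (e.g. m²).
The given unit 'm²/s' reduces to m^2 / s. Of the listed options, that is the dimensionality of kinematic viscosity.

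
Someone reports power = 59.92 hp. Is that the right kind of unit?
Yes

power has SI base units: kg * m^2 / s^3
hp reduces to the same SI base units, so it is a valid unit for power.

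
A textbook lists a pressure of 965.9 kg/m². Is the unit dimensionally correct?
No

pressure has SI base units: kg / (m * s^2)
kg/m² does NOT reduce to kg / (m * s^2); a valid unit for pressure would be e.g. Pa.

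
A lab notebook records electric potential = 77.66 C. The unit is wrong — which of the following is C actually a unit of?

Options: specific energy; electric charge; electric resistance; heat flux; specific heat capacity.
electric charge

electric potential should have units dimensionally equivalent to kg * m^2 / (A * s^3) (e.g. V).
The given unit 'C' reduces to A * s. Of the listed options, that is the dimensionality of electric charge.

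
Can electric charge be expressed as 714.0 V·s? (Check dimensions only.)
No

electric charge has SI base units: A * s
V·s does NOT reduce to A * s; a valid unit for electric charge would be e.g. C.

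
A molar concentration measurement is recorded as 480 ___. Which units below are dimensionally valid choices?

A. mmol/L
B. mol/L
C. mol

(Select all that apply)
A, B

molar concentration has SI base units: mol / m^3

Checking each option against mol / m^3:
  A. mmol/L: ✓ matches
  B. mol/L: ✓ matches
  C. mol: ✗ does not match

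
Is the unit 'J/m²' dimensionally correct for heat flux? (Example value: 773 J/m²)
No

heat flux has SI base units: kg / s^3
J/m² does NOT reduce to kg / s^3; a valid unit for heat flux would be e.g. W/m².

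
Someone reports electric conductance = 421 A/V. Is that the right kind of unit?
Yes

electric conductance has SI base units: A^2 * s^3 / (kg * m^2)
A/V reduces to the same SI base units, so it is a valid unit for electric conductance.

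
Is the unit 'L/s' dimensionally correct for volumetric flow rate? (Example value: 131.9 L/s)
Yes

volumetric flow rate has SI base units: m^3 / s
L/s reduces to the same SI base units, so it is a valid unit for volumetric flow rate.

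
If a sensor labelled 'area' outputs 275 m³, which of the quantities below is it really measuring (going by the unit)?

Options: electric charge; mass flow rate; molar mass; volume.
volume

area should have units dimensionally equivalent to m^2 (e.g. m²).
The given unit 'm³' reduces to m^3. Of the listed options, that is the dimensionality of volume.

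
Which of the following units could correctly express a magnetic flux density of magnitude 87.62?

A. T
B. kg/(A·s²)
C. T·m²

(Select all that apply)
A, B

magnetic flux density has SI base units: kg / (A * s^2)

Checking each option against kg / (A * s^2):
  A. T: ✓ matches
  B. kg/(A·s²): ✓ matches
  C. T·m²: ✗ does not match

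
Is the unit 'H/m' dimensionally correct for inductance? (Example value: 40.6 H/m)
No

inductance has SI base units: kg * m^2 / (A^2 * s^2)
H/m does NOT reduce to kg * m^2 / (A^2 * s^2); a valid unit for inductance would be e.g. H.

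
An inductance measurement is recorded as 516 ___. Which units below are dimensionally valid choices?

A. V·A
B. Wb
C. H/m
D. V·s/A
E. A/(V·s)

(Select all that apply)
D

inductance has SI base units: kg * m^2 / (A^2 * s^2)

Checking each option against kg * m^2 / (A^2 * s^2):
  A. V·A: ✗ does not match
  B. Wb: ✗ does not match
  C. H/m: ✗ does not match
  D. V·s/A: ✓ matches
  E. A/(V·s): ✗ does not match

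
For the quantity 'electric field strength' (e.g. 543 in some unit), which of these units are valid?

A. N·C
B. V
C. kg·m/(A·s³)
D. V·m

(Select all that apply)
C

electric field strength has SI base units: kg * m / (A * s^3)

Checking each option against kg * m / (A * s^3):
  A. N·C: ✗ does not match
  B. V: ✗ does not match
  C. kg·m/(A·s³): ✓ matches
  D. V·m: ✗ does not match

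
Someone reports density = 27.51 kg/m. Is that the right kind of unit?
No

density has SI base units: kg / m^3
kg/m does NOT reduce to kg / m^3; a valid unit for density would be e.g. kg/m³.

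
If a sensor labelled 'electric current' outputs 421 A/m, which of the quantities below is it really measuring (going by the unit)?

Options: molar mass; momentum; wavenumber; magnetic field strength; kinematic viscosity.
magnetic field strength

electric current should have units dimensionally equivalent to A (e.g. A).
The given unit 'A/m' reduces to A / m. Of the listed options, that is the dimensionality of magnetic field strength.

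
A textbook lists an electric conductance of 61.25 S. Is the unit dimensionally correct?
Yes

electric conductance has SI base units: A^2 * s^3 / (kg * m^2)
S reduces to the same SI base units, so it is a valid unit for electric conductance.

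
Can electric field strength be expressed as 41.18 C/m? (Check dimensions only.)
No

electric field strength has SI base units: kg * m / (A * s^3)
C/m does NOT reduce to kg * m / (A * s^3); a valid unit for electric field strength would be e.g. V/m.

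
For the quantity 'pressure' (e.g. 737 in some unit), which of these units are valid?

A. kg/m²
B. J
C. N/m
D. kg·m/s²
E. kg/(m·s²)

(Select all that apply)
E

pressure has SI base units: kg / (m * s^2)

Checking each option against kg / (m * s^2):
  A. kg/m²: ✗ does not match
  B. J: ✗ does not match
  C. N/m: ✗ does not match
  D. kg·m/s²: ✗ does not match
  E. kg/(m·s²): ✓ matches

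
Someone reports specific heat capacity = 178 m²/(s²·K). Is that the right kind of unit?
Yes

specific heat capacity has SI base units: m^2 / (s^2 * K)
m²/(s²·K) reduces to the same SI base units, so it is a valid unit for specific heat capacity.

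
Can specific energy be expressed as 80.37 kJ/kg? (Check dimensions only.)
Yes

specific energy has SI base units: m^2 / s^2
kJ/kg reduces to the same SI base units, so it is a valid unit for specific energy.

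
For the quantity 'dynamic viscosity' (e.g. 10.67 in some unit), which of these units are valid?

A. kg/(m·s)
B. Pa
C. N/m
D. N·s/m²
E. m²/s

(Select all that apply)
A, D

dynamic viscosity has SI base units: kg / (m * s)

Checking each option against kg / (m * s):
  A. kg/(m·s): ✓ matches
  B. Pa: ✗ does not match
  C. N/m: ✗ does not match
  D. N·s/m²: ✓ matches
  E. m²/s: ✗ does not match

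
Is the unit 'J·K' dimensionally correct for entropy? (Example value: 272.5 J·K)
No

entropy has SI base units: kg * m^2 / (s^2 * K)
J·K does NOT reduce to kg * m^2 / (s^2 * K); a valid unit for entropy would be e.g. J/K.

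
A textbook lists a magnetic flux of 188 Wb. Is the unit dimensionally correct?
Yes

magnetic flux has SI base units: kg * m^2 / (A * s^2)
Wb reduces to the same SI base units, so it is a valid unit for magnetic flux.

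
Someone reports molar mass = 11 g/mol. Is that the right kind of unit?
Yes

molar mass has SI base units: kg / mol
g/mol reduces to the same SI base units, so it is a valid unit for molar mass.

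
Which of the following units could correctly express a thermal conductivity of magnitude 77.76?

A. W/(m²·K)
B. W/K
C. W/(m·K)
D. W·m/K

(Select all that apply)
C

thermal conductivity has SI base units: kg * m / (s^3 * K)

Checking each option against kg * m / (s^3 * K):
  A. W/(m²·K): ✗ does not match
  B. W/K: ✗ does not match
  C. W/(m·K): ✓ matches
  D. W·m/K: ✗ does not match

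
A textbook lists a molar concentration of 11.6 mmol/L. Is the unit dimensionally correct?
Yes

molar concentration has SI base units: mol / m^3
mmol/L reduces to the same SI base units, so it is a valid unit for molar concentration.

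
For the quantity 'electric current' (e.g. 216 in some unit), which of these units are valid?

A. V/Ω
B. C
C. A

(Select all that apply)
A, C

electric current has SI base units: A

Checking each option against A:
  A. V/Ω: ✓ matches
  B. C: ✗ does not match
  C. A: ✓ matches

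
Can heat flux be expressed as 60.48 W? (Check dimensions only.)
No

heat flux has SI base units: kg / s^3
W does NOT reduce to kg / s^3; a valid unit for heat flux would be e.g. W/m².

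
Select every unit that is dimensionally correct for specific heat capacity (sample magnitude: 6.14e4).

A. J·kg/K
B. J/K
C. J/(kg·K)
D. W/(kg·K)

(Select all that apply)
C

specific heat capacity has SI base units: m^2 / (s^2 * K)

Checking each option against m^2 / (s^2 * K):
  A. J·kg/K: ✗ does not match
  B. J/K: ✗ does not match
  C. J/(kg·K): ✓ matches
  D. W/(kg·K): ✗ does not match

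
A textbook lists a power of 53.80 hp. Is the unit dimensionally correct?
Yes

power has SI base units: kg * m^2 / s^3
hp reduces to the same SI base units, so it is a valid unit for power.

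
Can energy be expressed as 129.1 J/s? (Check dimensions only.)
No

energy has SI base units: kg * m^2 / s^2
J/s does NOT reduce to kg * m^2 / s^2; a valid unit for energy would be e.g. J.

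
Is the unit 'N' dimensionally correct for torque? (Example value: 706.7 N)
No

torque has SI base units: kg * m^2 / s^2
N does NOT reduce to kg * m^2 / s^2; a valid unit for torque would be e.g. N·m.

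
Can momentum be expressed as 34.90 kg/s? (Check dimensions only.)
No

momentum has SI base units: kg * m / s
kg/s does NOT reduce to kg * m / s; a valid unit for momentum would be e.g. kg·m/s.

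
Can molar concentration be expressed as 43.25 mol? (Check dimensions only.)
No

molar concentration has SI base units: mol / m^3
mol does NOT reduce to mol / m^3; a valid unit for molar concentration would be e.g. mol/m³.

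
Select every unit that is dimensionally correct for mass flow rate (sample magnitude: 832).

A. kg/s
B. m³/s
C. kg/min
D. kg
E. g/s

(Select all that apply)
A, C, E

mass flow rate has SI base units: kg / s

Checking each option against kg / s:
  A. kg/s: ✓ matches
  B. m³/s: ✗ does not match
  C. kg/min: ✓ matches
  D. kg: ✗ does not match
  E. g/s: ✓ matches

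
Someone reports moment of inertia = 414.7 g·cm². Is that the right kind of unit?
Yes

moment of inertia has SI base units: kg * m^2
g·cm² reduces to the same SI base units, so it is a valid unit for moment of inertia.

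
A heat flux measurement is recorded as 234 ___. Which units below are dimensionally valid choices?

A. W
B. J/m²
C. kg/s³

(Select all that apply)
C

heat flux has SI base units: kg / s^3

Checking each option against kg / s^3:
  A. W: ✗ does not match
  B. J/m²: ✗ does not match
  C. kg/s³: ✓ matches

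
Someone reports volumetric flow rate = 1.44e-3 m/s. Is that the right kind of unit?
No

volumetric flow rate has SI base units: m^3 / s
m/s does NOT reduce to m^3 / s; a valid unit for volumetric flow rate would be e.g. m³/s.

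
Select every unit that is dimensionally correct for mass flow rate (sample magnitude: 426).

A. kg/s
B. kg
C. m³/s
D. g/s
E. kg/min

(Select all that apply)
A, D, E

mass flow rate has SI base units: kg / s

Checking each option against kg / s:
  A. kg/s: ✓ matches
  B. kg: ✗ does not match
  C. m³/s: ✗ does not match
  D. g/s: ✓ matches
  E. kg/min: ✓ matches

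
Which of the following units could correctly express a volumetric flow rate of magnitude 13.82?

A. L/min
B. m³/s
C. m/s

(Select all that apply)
A, B

volumetric flow rate has SI base units: m^3 / s

Checking each option against m^3 / s:
  A. L/min: ✓ matches
  B. m³/s: ✓ matches
  C. m/s: ✗ does not match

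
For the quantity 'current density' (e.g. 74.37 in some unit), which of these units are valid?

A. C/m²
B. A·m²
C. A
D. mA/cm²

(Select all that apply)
D

current density has SI base units: A / m^2

Checking each option against A / m^2:
  A. C/m²: ✗ does not match
  B. A·m²: ✗ does not match
  C. A: ✗ does not match
  D. mA/cm²: ✓ matches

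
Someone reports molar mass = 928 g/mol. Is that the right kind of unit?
Yes

molar mass has SI base units: kg / mol
g/mol reduces to the same SI base units, so it is a valid unit for molar mass.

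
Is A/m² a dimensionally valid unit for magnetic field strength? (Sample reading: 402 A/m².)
No

magnetic field strength has SI base units: A / m
A/m² does NOT reduce to A / m; a valid unit for magnetic field strength would be e.g. A/m.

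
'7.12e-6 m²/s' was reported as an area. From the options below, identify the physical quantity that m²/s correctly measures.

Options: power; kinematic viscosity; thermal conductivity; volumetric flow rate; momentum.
kinematic viscosity

area should have units dimensionally equivalent to m^2 (e.g. m²).
The given unit 'm²/s' reduces to m^2 / s. Of the listed options, that is the dimensionality of kinematic viscosity.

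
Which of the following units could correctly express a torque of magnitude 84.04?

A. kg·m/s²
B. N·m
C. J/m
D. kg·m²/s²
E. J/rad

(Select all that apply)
B, D, E

torque has SI base units: kg * m^2 / s^2

Checking each option against kg * m^2 / s^2:
  A. kg·m/s²: ✗ does not match
  B. N·m: ✓ matches
  C. J/m: ✗ does not match
  D. kg·m²/s²: ✓ matches
  E. J/rad: ✓ matches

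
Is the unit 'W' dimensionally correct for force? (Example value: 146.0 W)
No

force has SI base units: kg * m / s^2
W does NOT reduce to kg * m / s^2; a valid unit for force would be e.g. N.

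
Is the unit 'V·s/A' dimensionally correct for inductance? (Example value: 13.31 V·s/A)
Yes

inductance has SI base units: kg * m^2 / (A^2 * s^2)
V·s/A reduces to the same SI base units, so it is a valid unit for inductance.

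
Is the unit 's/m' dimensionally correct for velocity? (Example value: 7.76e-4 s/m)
No

velocity has SI base units: m / s
s/m does NOT reduce to m / s; a valid unit for velocity would be e.g. m/s.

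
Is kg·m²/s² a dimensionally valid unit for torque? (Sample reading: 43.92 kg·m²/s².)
Yes

torque has SI base units: kg * m^2 / s^2
kg·m²/s² reduces to the same SI base units, so it is a valid unit for torque.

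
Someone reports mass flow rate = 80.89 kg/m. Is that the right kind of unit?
No

mass flow rate has SI base units: kg / s
kg/m does NOT reduce to kg / s; a valid unit for mass flow rate would be e.g. kg/s.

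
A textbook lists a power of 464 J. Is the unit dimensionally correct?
No

power has SI base units: kg * m^2 / s^3
J does NOT reduce to kg * m^2 / s^3; a valid unit for power would be e.g. W.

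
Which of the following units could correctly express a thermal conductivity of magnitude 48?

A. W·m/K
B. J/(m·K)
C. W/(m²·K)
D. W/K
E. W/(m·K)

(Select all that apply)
E

thermal conductivity has SI base units: kg * m / (s^3 * K)

Checking each option against kg * m / (s^3 * K):
  A. W·m/K: ✗ does not match
  B. J/(m·K): ✗ does not match
  C. W/(m²·K): ✗ does not match
  D. W/K: ✗ does not match
  E. W/(m·K): ✓ matches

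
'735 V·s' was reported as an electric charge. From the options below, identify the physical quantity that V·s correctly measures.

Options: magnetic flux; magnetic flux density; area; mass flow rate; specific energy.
magnetic flux

electric charge should have units dimensionally equivalent to A * s (e.g. C).
The given unit 'V·s' reduces to kg * m^2 / (A * s^2). Of the listed options, that is the dimensionality of magnetic flux.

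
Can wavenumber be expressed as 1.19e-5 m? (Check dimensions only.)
No

wavenumber has SI base units: 1 / m
m does NOT reduce to 1 / m; a valid unit for wavenumber would be e.g. 1/m.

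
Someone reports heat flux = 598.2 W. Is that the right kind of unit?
No

heat flux has SI base units: kg / s^3
W does NOT reduce to kg / s^3; a valid unit for heat flux would be e.g. W/m².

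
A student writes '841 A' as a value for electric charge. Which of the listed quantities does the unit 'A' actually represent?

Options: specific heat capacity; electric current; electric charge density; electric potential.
electric current

electric charge should have units dimensionally equivalent to A * s (e.g. C).
The given unit 'A' reduces to A. Of the listed options, that is the dimensionality of electric current.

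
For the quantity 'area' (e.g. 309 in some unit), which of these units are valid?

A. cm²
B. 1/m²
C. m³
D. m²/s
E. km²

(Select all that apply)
A, E

area has SI base units: m^2

Checking each option against m^2:
  A. cm²: ✓ matches
  B. 1/m²: ✗ does not match
  C. m³: ✗ does not match
  D. m²/s: ✗ does not match
  E. km²: ✓ matches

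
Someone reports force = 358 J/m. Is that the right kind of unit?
Yes

force has SI base units: kg * m / s^2
J/m reduces to the same SI base units, so it is a valid unit for force.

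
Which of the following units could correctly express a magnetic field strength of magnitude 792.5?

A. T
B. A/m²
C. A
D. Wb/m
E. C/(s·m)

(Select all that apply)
E

magnetic field strength has SI base units: A / m

Checking each option against A / m:
  A. T: ✗ does not match
  B. A/m²: ✗ does not match
  C. A: ✗ does not match
  D. Wb/m: ✗ does not match
  E. C/(s·m): ✓ matches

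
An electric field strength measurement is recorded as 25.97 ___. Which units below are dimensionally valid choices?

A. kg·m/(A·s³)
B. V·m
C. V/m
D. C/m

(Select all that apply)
A, C

electric field strength has SI base units: kg * m / (A * s^3)

Checking each option against kg * m / (A * s^3):
  A. kg·m/(A·s³): ✓ matches
  B. V·m: ✗ does not match
  C. V/m: ✓ matches
  D. C/m: ✗ does not match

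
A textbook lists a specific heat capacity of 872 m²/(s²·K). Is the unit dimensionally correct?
Yes

specific heat capacity has SI base units: m^2 / (s^2 * K)
m²/(s²·K) reduces to the same SI base units, so it is a valid unit for specific heat capacity.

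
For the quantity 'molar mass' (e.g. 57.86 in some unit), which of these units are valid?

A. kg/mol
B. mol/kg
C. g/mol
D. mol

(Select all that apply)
A, C

molar mass has SI base units: kg / mol

Checking each option against kg / mol:
  A. kg/mol: ✓ matches
  B. mol/kg: ✗ does not match
  C. g/mol: ✓ matches
  D. mol: ✗ does not match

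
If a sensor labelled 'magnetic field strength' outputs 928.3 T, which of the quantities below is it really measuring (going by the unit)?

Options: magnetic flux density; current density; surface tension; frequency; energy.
magnetic flux density

magnetic field strength should have units dimensionally equivalent to A / m (e.g. A/m).
The given unit 'T' reduces to kg / (A * s^2). Of the listed options, that is the dimensionality of magnetic flux density.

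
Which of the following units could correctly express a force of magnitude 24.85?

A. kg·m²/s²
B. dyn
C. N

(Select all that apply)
B, C

force has SI base units: kg * m / s^2

Checking each option against kg * m / s^2:
  A. kg·m²/s²: ✗ does not match
  B. dyn: ✓ matches
  C. N: ✓ matches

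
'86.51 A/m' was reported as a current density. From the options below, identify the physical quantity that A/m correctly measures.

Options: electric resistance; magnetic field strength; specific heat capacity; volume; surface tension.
magnetic field strength

current density should have units dimensionally equivalent to A / m^2 (e.g. A/m²).
The given unit 'A/m' reduces to A / m. Of the listed options, that is the dimensionality of magnetic field strength.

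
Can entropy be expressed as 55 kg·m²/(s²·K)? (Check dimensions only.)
Yes

entropy has SI base units: kg * m^2 / (s^2 * K)
kg·m²/(s²·K) reduces to the same SI base units, so it is a valid unit for entropy.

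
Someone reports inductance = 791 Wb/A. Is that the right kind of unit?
Yes

inductance has SI base units: kg * m^2 / (A^2 * s^2)
Wb/A reduces to the same SI base units, so it is a valid unit for inductance.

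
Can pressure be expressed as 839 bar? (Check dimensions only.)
Yes

pressure has SI base units: kg / (m * s^2)
bar reduces to the same SI base units, so it is a valid unit for pressure.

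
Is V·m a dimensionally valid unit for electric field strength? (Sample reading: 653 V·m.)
No

electric field strength has SI base units: kg * m / (A * s^3)
V·m does NOT reduce to kg * m / (A * s^3); a valid unit for electric field strength would be e.g. V/m.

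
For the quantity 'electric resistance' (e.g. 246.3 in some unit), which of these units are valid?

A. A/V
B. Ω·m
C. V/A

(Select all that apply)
C

electric resistance has SI base units: kg * m^2 / (A^2 * s^3)

Checking each option against kg * m^2 / (A^2 * s^3):
  A. A/V: ✗ does not match
  B. Ω·m: ✗ does not match
  C. V/A: ✓ matches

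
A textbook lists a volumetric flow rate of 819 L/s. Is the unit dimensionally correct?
Yes

volumetric flow rate has SI base units: m^3 / s
L/s reduces to the same SI base units, so it is a valid unit for volumetric flow rate.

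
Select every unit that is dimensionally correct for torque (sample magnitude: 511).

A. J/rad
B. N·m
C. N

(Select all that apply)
A, B

torque has SI base units: kg * m^2 / s^2

Checking each option against kg * m^2 / s^2:
  A. J/rad: ✓ matches
  B. N·m: ✓ matches
  C. N: ✗ does not match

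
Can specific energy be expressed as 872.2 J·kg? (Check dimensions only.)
No

specific energy has SI base units: m^2 / s^2
J·kg does NOT reduce to m^2 / s^2; a valid unit for specific energy would be e.g. J/kg.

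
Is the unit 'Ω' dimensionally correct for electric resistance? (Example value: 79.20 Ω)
Yes

electric resistance has SI base units: kg * m^2 / (A^2 * s^3)
Ω reduces to the same SI base units, so it is a valid unit for electric resistance.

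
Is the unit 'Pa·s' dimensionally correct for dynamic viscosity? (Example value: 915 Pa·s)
Yes

dynamic viscosity has SI base units: kg / (m * s)
Pa·s reduces to the same SI base units, so it is a valid unit for dynamic viscosity.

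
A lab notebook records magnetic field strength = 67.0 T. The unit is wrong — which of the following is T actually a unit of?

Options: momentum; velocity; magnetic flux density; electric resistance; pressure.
magnetic flux density

magnetic field strength should have units dimensionally equivalent to A / m (e.g. A/m).
The given unit 'T' reduces to kg / (A * s^2). Of the listed options, that is the dimensionality of magnetic flux density.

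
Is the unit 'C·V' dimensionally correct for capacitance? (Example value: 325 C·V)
No

capacitance has SI base units: A^2 * s^4 / (kg * m^2)
C·V does NOT reduce to A^2 * s^4 / (kg * m^2); a valid unit for capacitance would be e.g. F.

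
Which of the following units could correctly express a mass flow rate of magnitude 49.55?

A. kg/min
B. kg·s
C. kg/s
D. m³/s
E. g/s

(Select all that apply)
A, C, E

mass flow rate has SI base units: kg / s

Checking each option against kg / s:
  A. kg/min: ✓ matches
  B. kg·s: ✗ does not match
  C. kg/s: ✓ matches
  D. m³/s: ✗ does not match
  E. g/s: ✓ matches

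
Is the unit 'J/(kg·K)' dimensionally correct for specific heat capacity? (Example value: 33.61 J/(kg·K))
Yes

specific heat capacity has SI base units: m^2 / (s^2 * K)
J/(kg·K) reduces to the same SI base units, so it is a valid unit for specific heat capacity.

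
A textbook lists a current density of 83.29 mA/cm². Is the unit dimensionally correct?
Yes

current density has SI base units: A / m^2
mA/cm² reduces to the same SI base units, so it is a valid unit for current density.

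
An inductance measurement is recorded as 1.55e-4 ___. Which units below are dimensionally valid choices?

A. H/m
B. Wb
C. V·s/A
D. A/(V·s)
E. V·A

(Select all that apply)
C

inductance has SI base units: kg * m^2 / (A^2 * s^2)

Checking each option against kg * m^2 / (A^2 * s^2):
  A. H/m: ✗ does not match
  B. Wb: ✗ does not match
  C. V·s/A: ✓ matches
  D. A/(V·s): ✗ does not match
  E. V·A: ✗ does not match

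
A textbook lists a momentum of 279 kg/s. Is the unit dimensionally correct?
No

momentum has SI base units: kg * m / s
kg/s does NOT reduce to kg * m / s; a valid unit for momentum would be e.g. kg·m/s.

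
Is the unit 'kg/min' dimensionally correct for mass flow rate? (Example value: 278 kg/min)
Yes

mass flow rate has SI base units: kg / s
kg/min reduces to the same SI base units, so it is a valid unit for mass flow rate.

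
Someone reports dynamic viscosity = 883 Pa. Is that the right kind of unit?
No

dynamic viscosity has SI base units: kg / (m * s)
Pa does NOT reduce to kg / (m * s); a valid unit for dynamic viscosity would be e.g. Pa·s.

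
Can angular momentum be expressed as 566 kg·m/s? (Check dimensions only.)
No

angular momentum has SI base units: kg * m^2 / s
kg·m/s does NOT reduce to kg * m^2 / s; a valid unit for angular momentum would be e.g. kg·m²/s.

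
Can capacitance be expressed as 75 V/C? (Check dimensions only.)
No

capacitance has SI base units: A^2 * s^4 / (kg * m^2)
V/C does NOT reduce to A^2 * s^4 / (kg * m^2); a valid unit for capacitance would be e.g. F.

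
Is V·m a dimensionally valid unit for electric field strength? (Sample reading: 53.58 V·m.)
No

electric field strength has SI base units: kg * m / (A * s^3)
V·m does NOT reduce to kg * m / (A * s^3); a valid unit for electric field strength would be e.g. V/m.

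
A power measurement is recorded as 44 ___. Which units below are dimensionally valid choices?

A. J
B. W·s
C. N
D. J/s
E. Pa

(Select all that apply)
D

power has SI base units: kg * m^2 / s^3

Checking each option against kg * m^2 / s^3:
  A. J: ✗ does not match
  B. W·s: ✗ does not match
  C. N: ✗ does not match
  D. J/s: ✓ matches
  E. Pa: ✗ does not match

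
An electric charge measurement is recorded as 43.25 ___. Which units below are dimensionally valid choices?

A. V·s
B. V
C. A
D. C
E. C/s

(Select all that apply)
D

electric charge has SI base units: A * s

Checking each option against A * s:
  A. V·s: ✗ does not match
  B. V: ✗ does not match
  C. A: ✗ does not match
  D. C: ✓ matches
  E. C/s: ✗ does not match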